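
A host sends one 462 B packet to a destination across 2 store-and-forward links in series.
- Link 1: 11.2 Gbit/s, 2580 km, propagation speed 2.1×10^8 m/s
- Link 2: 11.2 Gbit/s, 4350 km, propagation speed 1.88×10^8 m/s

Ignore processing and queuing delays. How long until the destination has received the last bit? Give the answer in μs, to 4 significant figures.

L = 462 × 8 = 3696 bits.
Transmission delay per hop = L/R = 3696/11200000000 = 0.33 μs; 2 hops → 0.66 μs.
Propagation delays (d/s per hop): 12285.7, 23138.3 μs; sum = 35424 μs.
End-to-end = 35420 μs.

35420 μs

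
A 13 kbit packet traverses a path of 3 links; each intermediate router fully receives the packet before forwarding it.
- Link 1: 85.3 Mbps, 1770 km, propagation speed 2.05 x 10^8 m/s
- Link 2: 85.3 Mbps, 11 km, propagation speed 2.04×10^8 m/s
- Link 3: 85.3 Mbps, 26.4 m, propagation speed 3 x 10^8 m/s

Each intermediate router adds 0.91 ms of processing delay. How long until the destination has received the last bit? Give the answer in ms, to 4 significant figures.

10.97 ms

L = 13000 bits.
Transmission delay per hop = L/R = 13000/85300000 = 0.152403 ms; 3 hops → 0.45721 ms.
Propagation delays (d/s per hop): 8.63415, 0.0539216, 8.8e-05 ms; sum = 8.68816 ms.
Processing at 2 router(s): 2 × 0.91 ms = 1.82 ms.
End-to-end = 10.97 ms.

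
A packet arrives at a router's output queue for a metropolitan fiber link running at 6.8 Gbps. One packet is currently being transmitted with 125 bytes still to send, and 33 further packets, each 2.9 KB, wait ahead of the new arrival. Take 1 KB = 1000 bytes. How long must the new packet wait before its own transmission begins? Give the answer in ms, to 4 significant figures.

0.1127 ms

Each queued packet: L/R = 23200/6800000000 = 0.00341176 ms.
33 queued → 0.112588 ms.
Plus remaining 1000 bits of current packet: 0.000147059 ms.
Queuing delay = 0.1127 ms.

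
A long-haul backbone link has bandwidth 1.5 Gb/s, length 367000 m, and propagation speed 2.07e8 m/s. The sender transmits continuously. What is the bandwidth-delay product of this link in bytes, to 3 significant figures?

332000 bytes

Propagation delay = 367000 / 2.07e+08 = 0.00177295 s.
BDP = R × t_prop = 1500000000 × 0.00177295 = 2659420 bits.
In bytes: 2659420/8 = 332000 bytes.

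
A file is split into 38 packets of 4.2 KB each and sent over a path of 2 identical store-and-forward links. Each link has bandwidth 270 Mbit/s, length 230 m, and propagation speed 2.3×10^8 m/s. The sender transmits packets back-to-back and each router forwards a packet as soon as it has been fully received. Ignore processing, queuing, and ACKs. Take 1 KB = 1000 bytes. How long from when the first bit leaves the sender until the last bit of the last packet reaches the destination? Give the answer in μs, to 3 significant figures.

Per-hop transmission t_tx = L/R = 33600/270000000 = 124.444 μs.
Per-hop propagation t_prop = 230/2.3e+08 = 1 μs.
Pipeline fill: first packet needs 2·t_tx to clear all hops; remaining 37 packets each add one t_tx.
Total = (2+38-1)·t_tx + 2·t_prop = 39·124.444 + 2·1 = 4860 μs.

4860 μs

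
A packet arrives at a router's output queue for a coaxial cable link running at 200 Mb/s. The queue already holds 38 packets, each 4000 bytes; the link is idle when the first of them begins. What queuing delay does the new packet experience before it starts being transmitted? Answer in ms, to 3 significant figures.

6.08 ms

Each queued packet: L/R = 32000/200000000 = 0.16 ms.
38 queued → 6.08 ms.
Queuing delay = 6.08 ms.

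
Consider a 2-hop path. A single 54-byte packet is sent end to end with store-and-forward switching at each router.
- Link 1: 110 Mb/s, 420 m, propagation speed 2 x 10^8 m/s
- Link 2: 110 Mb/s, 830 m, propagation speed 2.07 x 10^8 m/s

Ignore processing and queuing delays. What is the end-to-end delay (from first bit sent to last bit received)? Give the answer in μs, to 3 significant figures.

14.0 μs

L = 54 × 8 = 432 bits.
Transmission delay per hop = L/R = 432/110000000 = 3.92727 μs; 2 hops → 7.85455 μs.
Propagation delays (d/s per hop): 2.1, 4.00966 μs; sum = 6.10966 μs.
End-to-end = 14.0 μs.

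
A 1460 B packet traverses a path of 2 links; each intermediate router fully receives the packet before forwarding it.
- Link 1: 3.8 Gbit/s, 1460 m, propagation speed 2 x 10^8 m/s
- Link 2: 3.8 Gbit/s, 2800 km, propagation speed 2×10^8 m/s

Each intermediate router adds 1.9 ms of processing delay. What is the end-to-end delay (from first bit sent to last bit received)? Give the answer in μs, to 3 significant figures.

L = 1460 × 8 = 11680 bits.
Transmission delay per hop = L/R = 11680/3800000000 = 3.07368 μs; 2 hops → 6.14737 μs.
Propagation delays (d/s per hop): 7.3, 14000 μs; sum = 14007.3 μs.
Processing at 1 router(s): 1 × 1.9 ms = 1900 μs.
End-to-end = 15900 μs.

15900 μs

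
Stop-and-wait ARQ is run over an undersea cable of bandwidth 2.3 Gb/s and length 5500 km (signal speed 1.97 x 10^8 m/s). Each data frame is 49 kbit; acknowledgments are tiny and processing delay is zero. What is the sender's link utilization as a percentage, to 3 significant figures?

t_tx = L/R = 49000/2300000000 = 2.13043e-05 s.
t_prop = 5500000/197000000 = 0.0279188 s; RTT = 0.0558376 s.
Cycle = t_tx + RTT = 0.0558589 s.
Utilization = t_tx / cycle = 2.13043e-05/0.0558589 = 0.0381 %.

0.0381 %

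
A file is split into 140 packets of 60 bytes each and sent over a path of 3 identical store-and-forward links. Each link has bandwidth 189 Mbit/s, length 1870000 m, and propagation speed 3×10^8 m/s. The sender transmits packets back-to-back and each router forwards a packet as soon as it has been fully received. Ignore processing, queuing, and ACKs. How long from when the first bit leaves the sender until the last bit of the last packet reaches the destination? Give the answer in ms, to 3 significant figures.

19.1 ms

Per-hop transmission t_tx = L/R = 480/189000000 = 0.00253968 ms.
Per-hop propagation t_prop = 1870000/300000000 = 6.23333 ms.
Pipeline fill: first packet needs 3·t_tx to clear all hops; remaining 139 packets each add one t_tx.
Total = (3+140-1)·t_tx + 3·t_prop = 142·0.00253968 + 3·6.23333 = 19.1 ms.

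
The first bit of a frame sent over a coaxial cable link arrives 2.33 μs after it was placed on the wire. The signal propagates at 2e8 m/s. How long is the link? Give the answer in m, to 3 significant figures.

466 m

d = s × t_prop = 200000000 × 2.33e-06 = 466 m.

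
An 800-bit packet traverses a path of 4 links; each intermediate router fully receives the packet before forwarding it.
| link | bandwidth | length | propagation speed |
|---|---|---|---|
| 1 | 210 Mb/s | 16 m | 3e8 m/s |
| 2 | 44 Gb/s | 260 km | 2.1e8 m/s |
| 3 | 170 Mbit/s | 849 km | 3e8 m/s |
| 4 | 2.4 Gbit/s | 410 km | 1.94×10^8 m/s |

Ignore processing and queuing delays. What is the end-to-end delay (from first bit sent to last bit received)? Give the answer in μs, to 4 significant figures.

Transmission delays (L/R per hop): 3.80952, 0.0181818, 4.70588, 0.333333 μs; sum = 8.86692 μs.
Propagation delays (d/s per hop): 0.0533333, 1238.1, 2830, 2113.4 μs; sum = 6181.55 μs.
End-to-end = 6190 μs.

6190 μs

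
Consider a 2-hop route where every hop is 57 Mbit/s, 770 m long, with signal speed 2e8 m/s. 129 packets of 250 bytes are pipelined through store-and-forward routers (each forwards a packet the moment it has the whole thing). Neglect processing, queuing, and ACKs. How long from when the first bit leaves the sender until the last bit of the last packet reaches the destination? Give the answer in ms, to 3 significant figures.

Per-hop transmission t_tx = L/R = 2000/57000000 = 0.0350877 ms.
Per-hop propagation t_prop = 770/200000000 = 0.00385 ms.
Pipeline fill: first packet needs 2·t_tx to clear all hops; remaining 128 packets each add one t_tx.
Total = (2+129-1)·t_tx + 2·t_prop = 130·0.0350877 + 2·0.00385 = 4.57 ms.

4.57 ms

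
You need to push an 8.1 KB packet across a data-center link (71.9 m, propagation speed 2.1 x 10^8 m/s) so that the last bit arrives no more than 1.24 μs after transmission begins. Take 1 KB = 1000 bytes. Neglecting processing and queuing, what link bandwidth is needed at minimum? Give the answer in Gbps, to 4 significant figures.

72.19 Gbps

L = 64800 bits.
Propagation delay = 71.9 / 210000000 = 0.342381 μs.
Transmission budget = 1.24 − 0.342381 = 0.897619 μs.
R ≥ L / t_tx = 64800 bits / 8.97619e-07 s = 72.19 Gbps.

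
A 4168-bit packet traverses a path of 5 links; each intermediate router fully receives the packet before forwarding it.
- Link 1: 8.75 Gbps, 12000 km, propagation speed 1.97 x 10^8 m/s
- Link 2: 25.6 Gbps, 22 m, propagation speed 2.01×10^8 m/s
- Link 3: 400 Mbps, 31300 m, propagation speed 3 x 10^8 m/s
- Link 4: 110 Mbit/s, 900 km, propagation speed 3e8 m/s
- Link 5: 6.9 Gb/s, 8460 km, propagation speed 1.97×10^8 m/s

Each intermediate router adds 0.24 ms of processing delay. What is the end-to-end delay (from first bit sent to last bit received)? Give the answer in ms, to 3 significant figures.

108 ms

Transmission delays (L/R per hop): 0.000476343, 0.000162813, 0.01042, 0.0378909, 0.000604058 ms; sum = 0.0495541 ms.
Propagation delays (d/s per hop): 60.9137, 0.000109453, 0.104333, 3, 42.9442 ms; sum = 106.962 ms.
Processing at 4 router(s): 4 × 0.24 ms = 0.96 ms.
End-to-end = 108 ms.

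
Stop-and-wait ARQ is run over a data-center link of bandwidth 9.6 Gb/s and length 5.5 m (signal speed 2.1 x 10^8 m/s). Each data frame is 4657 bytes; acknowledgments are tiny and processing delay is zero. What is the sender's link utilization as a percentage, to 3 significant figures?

t_tx = L/R = 37256/9600000000 = 3.88083e-06 s.
t_prop = 5.5/210000000 = 2.61905e-08 s; RTT = 5.2381e-08 s.
Cycle = t_tx + RTT = 3.93321e-06 s.
Utilization = t_tx / cycle = 3.88083e-06/3.93321e-06 = 98.7 %.

98.7 %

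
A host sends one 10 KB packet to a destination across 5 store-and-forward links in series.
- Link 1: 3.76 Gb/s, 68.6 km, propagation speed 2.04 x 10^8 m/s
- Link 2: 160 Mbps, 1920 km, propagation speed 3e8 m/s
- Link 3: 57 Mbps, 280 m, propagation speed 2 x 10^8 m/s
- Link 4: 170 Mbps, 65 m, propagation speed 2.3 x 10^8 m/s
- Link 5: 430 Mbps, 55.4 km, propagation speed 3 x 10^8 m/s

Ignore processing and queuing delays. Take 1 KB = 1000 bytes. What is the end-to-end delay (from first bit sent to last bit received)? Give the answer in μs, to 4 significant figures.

L = 80000 bits.
Transmission delays (L/R per hop): 21.2766, 500, 1403.51, 470.588, 186.047 μs; sum = 2581.42 μs.
Propagation delays (d/s per hop): 336.275, 6400, 1.4, 0.282609, 184.667 μs; sum = 6922.62 μs.
End-to-end = 9504 μs.

9504 μs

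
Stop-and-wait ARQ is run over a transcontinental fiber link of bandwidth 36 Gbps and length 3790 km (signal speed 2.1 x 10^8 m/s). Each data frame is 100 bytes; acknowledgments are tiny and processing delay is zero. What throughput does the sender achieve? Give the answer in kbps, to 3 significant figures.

22.2 kbps

t_tx = L/R = 800/36000000000 = 2.22222e-08 s.
t_prop = 3790000/210000000 = 0.0180476 s; RTT = 0.0360952 s.
Cycle = t_tx + RTT = 0.0360953 s.
Throughput = L / cycle = 800 / 0.0360953 = 22.2 kbps.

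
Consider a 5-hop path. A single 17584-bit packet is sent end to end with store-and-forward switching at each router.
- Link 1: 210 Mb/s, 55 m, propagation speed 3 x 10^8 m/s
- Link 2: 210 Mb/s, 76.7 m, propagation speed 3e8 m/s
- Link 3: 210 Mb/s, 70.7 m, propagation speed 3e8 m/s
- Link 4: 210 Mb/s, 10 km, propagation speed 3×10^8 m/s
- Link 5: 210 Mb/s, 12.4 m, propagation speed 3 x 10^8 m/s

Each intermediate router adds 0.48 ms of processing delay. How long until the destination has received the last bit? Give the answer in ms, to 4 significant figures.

2.373 ms

Transmission delay per hop = L/R = 17584/210000000 = 0.0837333 ms; 5 hops → 0.418667 ms.
Propagation delays (d/s per hop): 0.000183333, 0.000255667, 0.000235667, 0.0333333, 4.13333e-05 ms; sum = 0.0340493 ms.
Processing at 4 router(s): 4 × 0.48 ms = 1.92 ms.
End-to-end = 2.373 ms.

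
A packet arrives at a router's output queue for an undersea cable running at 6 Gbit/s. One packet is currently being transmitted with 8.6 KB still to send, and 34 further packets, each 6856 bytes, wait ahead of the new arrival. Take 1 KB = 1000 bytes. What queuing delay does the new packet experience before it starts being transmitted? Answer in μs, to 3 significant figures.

322 μs

Each queued packet: L/R = 54848/6000000000 = 9.14133 μs.
34 queued → 310.805 μs.
Plus remaining 68800 bits of current packet: 11.4667 μs.
Queuing delay = 322 μs.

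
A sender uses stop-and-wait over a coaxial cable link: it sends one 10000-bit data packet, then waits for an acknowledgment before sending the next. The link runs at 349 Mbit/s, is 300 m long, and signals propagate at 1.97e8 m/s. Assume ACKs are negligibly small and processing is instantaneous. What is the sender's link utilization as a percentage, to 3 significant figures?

90.4 %

t_tx = L/R = 10000/349000000 = 2.86533e-05 s.
t_prop = 300/197000000 = 1.52284e-06 s; RTT = 3.04569e-06 s.
Cycle = t_tx + RTT = 3.1699e-05 s.
Utilization = t_tx / cycle = 2.86533e-05/3.1699e-05 = 90.4 %.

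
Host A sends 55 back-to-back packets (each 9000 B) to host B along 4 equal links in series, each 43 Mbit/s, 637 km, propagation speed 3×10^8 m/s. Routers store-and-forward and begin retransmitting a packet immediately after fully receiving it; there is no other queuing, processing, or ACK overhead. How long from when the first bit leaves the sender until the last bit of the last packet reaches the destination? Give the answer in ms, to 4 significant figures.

105.6 ms

Per-hop transmission t_tx = L/R = 72000/43000000 = 1.67442 ms.
Per-hop propagation t_prop = 637000/300000000 = 2.12333 ms.
Pipeline fill: first packet needs 4·t_tx to clear all hops; remaining 54 packets each add one t_tx.
Total = (4+55-1)·t_tx + 4·t_prop = 58·1.67442 + 4·2.12333 = 105.6 ms.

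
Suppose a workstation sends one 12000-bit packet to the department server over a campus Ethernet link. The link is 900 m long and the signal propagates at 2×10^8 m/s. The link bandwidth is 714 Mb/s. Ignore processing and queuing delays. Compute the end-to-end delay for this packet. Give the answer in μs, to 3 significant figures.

Transmission delay = L/R = 12000 / 714000000 = 16.8067 μs.
Propagation delay = d/s = 900 m / 200000000 m/s = 4.5 μs.
Total = 21.3 μs.

21.3 μs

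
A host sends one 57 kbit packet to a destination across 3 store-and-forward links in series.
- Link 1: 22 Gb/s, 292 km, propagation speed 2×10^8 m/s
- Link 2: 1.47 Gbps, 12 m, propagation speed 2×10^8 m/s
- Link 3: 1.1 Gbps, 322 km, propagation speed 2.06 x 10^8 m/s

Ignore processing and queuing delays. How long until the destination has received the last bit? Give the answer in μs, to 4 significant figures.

L = 57000 bits.
Transmission delays (L/R per hop): 2.59091, 38.7755, 51.8182 μs; sum = 93.1846 μs.
Propagation delays (d/s per hop): 1460, 0.06, 1563.11 μs; sum = 3023.17 μs.
End-to-end = 3116 μs.

3116 μs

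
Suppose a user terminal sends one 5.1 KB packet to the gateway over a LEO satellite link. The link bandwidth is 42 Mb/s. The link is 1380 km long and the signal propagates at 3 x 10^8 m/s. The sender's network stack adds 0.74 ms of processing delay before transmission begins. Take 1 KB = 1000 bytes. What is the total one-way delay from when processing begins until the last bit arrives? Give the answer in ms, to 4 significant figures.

L = 40800 bits.
Transmission delay = L/R = 40800 / 42000000 = 0.971429 ms.
Propagation delay = d/s = 1380000 m / 300000000 m/s = 4.6 ms.
Plus processing delay 0.74 ms = 0.74 ms.
Total = 6.311 ms.

6.311 ms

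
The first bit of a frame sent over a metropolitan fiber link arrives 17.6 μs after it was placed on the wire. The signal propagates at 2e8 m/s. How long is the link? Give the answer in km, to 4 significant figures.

3.520 km

d = s × t_prop = 200000000 × 1.76e-05 = 3.520 km.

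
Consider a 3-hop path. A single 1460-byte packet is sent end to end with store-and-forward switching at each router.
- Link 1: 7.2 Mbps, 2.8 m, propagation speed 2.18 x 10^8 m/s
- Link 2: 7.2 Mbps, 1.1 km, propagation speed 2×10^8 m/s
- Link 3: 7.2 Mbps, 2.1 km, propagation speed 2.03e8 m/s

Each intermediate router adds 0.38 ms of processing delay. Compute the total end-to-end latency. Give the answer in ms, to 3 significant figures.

L = 1460 × 8 = 11680 bits.
Transmission delay per hop = L/R = 11680/7200000 = 1.62222 ms; 3 hops → 4.86667 ms.
Propagation delays (d/s per hop): 1.2844e-05, 0.0055, 0.0103448 ms; sum = 0.0158577 ms.
Processing at 2 router(s): 2 × 0.38 ms = 0.76 ms.
End-to-end = 5.64 ms.

5.64 ms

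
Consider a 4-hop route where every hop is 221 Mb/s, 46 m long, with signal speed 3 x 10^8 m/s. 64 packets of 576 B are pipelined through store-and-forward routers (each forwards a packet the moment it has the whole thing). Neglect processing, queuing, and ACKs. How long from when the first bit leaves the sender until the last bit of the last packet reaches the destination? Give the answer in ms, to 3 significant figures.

Per-hop transmission t_tx = L/R = 4608/221000000 = 0.0208507 ms.
Per-hop propagation t_prop = 46/300000000 = 0.000153333 ms.
Pipeline fill: first packet needs 4·t_tx to clear all hops; remaining 63 packets each add one t_tx.
Total = (4+64-1)·t_tx + 4·t_prop = 67·0.0208507 + 4·0.000153333 = 1.40 ms.

1.40 ms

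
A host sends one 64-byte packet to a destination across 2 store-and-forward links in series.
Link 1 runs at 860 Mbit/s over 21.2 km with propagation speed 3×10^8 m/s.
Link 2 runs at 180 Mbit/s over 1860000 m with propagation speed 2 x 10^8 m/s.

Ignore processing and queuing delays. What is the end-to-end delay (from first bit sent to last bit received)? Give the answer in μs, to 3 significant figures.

9370 μs

L = 64 × 8 = 512 bits.
Transmission delays (L/R per hop): 0.595349, 2.84444 μs; sum = 3.43979 μs.
Propagation delays (d/s per hop): 70.6667, 9300 μs; sum = 9370.67 μs.
End-to-end = 9370 μs.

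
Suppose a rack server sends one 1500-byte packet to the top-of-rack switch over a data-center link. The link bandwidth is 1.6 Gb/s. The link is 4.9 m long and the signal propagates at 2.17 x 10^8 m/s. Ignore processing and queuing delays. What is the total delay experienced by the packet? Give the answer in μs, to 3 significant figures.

L = 1500 × 8 = 12000 bits.
Transmission delay = L/R = 12000 / 1600000000 = 7.5 μs.
Propagation delay = d/s = 4.9 m / 217000000 m/s = 0.0225806 μs.
Total = 7.52 μs.

7.52 μs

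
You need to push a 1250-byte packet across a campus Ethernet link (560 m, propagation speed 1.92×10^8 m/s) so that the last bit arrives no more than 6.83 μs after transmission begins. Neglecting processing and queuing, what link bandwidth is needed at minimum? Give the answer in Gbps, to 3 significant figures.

2.56 Gbps

L = 10000 bits.
Propagation delay = 560 / 192000000 = 2.91667 μs.
Transmission budget = 6.83 − 2.91667 = 3.91333 μs.
R ≥ L / t_tx = 10000 bits / 3.91333e-06 s = 2.56 Gbps.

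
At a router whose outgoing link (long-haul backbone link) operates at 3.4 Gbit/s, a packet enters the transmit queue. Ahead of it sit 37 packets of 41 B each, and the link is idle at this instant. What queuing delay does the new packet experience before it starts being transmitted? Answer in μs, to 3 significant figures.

3.57 μs

Each queued packet: L/R = 328/3400000000 = 0.0964706 μs.
37 queued → 3.56941 μs.
Queuing delay = 3.57 μs.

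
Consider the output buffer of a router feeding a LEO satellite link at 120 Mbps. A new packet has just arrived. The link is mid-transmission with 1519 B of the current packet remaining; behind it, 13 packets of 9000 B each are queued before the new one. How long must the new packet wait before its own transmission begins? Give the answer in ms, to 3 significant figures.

7.90 ms

Each queued packet: L/R = 72000/120000000 = 0.6 ms.
13 queued → 7.8 ms.
Plus remaining 12152 bits of current packet: 0.101267 ms.
Queuing delay = 7.90 ms.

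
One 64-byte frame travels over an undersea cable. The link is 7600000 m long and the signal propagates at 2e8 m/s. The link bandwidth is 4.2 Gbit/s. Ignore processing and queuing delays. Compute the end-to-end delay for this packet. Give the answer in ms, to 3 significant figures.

38.0 ms

L = 64 × 8 = 512 bits.
Transmission delay = L/R = 512 / 4200000000 = 0.000121905 ms.
Propagation delay = d/s = 7600000 m / 200000000 m/s = 38 ms.
Total = 38.0 ms.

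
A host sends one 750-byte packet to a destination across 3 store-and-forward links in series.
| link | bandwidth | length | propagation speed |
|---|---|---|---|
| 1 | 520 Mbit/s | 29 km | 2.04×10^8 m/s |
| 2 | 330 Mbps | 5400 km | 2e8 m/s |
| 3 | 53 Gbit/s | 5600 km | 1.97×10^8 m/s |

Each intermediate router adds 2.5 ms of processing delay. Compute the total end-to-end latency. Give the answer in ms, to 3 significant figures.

L = 750 × 8 = 6000 bits.
Transmission delays (L/R per hop): 0.0115385, 0.0181818, 0.000113208 ms; sum = 0.0298335 ms.
Propagation delays (d/s per hop): 0.142157, 27, 28.4264 ms; sum = 55.5686 ms.
Processing at 2 router(s): 2 × 2.5 ms = 5 ms.
End-to-end = 60.6 ms.

60.6 ms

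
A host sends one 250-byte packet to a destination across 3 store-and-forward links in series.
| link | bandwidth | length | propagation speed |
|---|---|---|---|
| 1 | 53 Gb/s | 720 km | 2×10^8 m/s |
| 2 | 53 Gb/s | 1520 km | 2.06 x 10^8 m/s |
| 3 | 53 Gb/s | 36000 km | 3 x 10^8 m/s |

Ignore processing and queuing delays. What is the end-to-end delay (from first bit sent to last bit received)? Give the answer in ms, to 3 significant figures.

131 ms

L = 250 × 8 = 2000 bits.
Transmission delay per hop = L/R = 2000/53000000000 = 3.77358e-05 ms; 3 hops → 0.000113208 ms.
Propagation delays (d/s per hop): 3.6, 7.37864, 120 ms; sum = 130.979 ms.
End-to-end = 131 ms.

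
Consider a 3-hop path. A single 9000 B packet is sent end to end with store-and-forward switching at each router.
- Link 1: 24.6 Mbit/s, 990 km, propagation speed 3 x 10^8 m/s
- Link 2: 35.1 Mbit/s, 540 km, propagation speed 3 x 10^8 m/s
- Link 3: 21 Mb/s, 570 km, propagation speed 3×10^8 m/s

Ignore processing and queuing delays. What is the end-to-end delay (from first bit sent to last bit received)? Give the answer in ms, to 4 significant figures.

15.41 ms

L = 9000 × 8 = 72000 bits.
Transmission delays (L/R per hop): 2.92683, 2.05128, 3.42857 ms; sum = 8.40668 ms.
Propagation delays (d/s per hop): 3.3, 1.8, 1.9 ms; sum = 7 ms.
End-to-end = 15.41 ms.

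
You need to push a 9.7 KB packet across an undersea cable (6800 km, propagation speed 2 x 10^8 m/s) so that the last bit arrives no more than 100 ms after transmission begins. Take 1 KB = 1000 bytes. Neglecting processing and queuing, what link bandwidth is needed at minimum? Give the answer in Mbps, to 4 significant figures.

L = 77600 bits.
Propagation delay = 6800000 / 200000000 = 34 ms.
Transmission budget = 100 − 34 = 66 ms.
R ≥ L / t_tx = 77600 bits / 0.066 s = 1.176 Mbps.

1.176 Mbps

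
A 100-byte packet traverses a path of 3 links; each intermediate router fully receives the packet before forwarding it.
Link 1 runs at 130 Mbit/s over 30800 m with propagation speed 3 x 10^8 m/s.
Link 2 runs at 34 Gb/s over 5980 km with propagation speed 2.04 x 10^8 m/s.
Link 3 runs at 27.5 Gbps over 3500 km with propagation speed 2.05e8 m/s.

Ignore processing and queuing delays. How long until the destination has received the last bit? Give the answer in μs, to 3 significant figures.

L = 100 × 8 = 800 bits.
Transmission delays (L/R per hop): 6.15385, 0.0235294, 0.0290909 μs; sum = 6.20647 μs.
Propagation delays (d/s per hop): 102.667, 29313.7, 17073.2 μs; sum = 46489.6 μs.
End-to-end = 46500 μs.

46500 μs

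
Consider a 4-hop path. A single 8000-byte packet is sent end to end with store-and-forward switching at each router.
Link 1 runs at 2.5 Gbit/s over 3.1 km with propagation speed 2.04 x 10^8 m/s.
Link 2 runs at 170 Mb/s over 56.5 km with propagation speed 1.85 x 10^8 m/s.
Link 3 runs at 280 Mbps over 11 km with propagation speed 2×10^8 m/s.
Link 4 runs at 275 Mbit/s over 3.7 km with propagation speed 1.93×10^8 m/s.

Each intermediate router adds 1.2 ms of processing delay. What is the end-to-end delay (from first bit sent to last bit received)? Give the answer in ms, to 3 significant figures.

4.86 ms

L = 8000 × 8 = 64000 bits.
Transmission delays (L/R per hop): 0.0256, 0.376471, 0.228571, 0.232727 ms; sum = 0.863369 ms.
Propagation delays (d/s per hop): 0.0151961, 0.305405, 0.055, 0.019171 ms; sum = 0.394772 ms.
Processing at 3 router(s): 3 × 1.2 ms = 3.6 ms.
End-to-end = 4.86 ms.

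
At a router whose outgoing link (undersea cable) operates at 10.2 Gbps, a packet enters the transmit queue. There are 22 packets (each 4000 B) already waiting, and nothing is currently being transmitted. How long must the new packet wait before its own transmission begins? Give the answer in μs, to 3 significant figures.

Each queued packet: L/R = 32000/10200000000 = 3.13725 μs.
22 queued → 69.0196 μs.
Queuing delay = 69.0 μs.

69.0 μs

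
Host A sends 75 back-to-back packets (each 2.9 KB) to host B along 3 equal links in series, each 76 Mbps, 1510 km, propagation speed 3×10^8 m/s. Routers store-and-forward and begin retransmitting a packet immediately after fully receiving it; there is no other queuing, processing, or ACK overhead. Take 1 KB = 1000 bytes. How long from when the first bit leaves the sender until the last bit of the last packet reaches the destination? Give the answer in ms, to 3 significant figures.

38.6 ms

Per-hop transmission t_tx = L/R = 23200/76000000 = 0.305263 ms.
Per-hop propagation t_prop = 1510000/300000000 = 5.03333 ms.
Pipeline fill: first packet needs 3·t_tx to clear all hops; remaining 74 packets each add one t_tx.
Total = (3+75-1)·t_tx + 3·t_prop = 77·0.305263 + 3·5.03333 = 38.6 ms.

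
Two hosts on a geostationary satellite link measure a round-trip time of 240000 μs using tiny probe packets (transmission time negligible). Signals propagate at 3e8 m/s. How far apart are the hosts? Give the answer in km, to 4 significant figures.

36000 km

One-way propagation = RTT/2 = 120000 μs.
d = s × t = 300000000 × 0.12 = 36000 km.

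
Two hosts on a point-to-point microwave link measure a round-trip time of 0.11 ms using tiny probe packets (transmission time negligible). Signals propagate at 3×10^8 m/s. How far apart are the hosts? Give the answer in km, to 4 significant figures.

16.50 km

One-way propagation = RTT/2 = 0.055 ms.
d = s × t = 300000000 × 5.5e-05 = 16.50 km.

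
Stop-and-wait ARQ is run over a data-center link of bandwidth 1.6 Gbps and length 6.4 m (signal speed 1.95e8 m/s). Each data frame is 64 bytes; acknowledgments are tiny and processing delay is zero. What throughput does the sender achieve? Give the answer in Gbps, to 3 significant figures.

t_tx = L/R = 512/1600000000 = 3.2e-07 s.
t_prop = 6.4/195000000 = 3.28205e-08 s; RTT = 6.5641e-08 s.
Cycle = t_tx + RTT = 3.85641e-07 s.
Throughput = L / cycle = 512 / 3.85641e-07 = 1.33 Gbps.

1.33 Gbps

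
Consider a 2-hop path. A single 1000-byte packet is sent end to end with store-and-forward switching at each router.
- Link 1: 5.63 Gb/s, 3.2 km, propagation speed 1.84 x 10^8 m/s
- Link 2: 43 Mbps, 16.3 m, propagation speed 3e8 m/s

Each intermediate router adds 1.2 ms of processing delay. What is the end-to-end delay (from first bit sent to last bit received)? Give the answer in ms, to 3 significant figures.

1.40 ms

L = 1000 × 8 = 8000 bits.
Transmission delays (L/R per hop): 0.00142096, 0.186047 ms; sum = 0.187467 ms.
Propagation delays (d/s per hop): 0.0173913, 5.43333e-05 ms; sum = 0.0174456 ms.
Processing at 1 router(s): 1 × 1.2 ms = 1.2 ms.
End-to-end = 1.40 ms.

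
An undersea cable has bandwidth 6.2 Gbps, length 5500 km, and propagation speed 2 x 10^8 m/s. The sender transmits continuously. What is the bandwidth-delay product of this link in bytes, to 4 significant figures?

21310000 bytes

Propagation delay = 5500000 / 200000000 = 0.0275 s.
BDP = R × t_prop = 6200000000 × 0.0275 = 170500000 bits.
In bytes: 170500000/8 = 21310000 bytes.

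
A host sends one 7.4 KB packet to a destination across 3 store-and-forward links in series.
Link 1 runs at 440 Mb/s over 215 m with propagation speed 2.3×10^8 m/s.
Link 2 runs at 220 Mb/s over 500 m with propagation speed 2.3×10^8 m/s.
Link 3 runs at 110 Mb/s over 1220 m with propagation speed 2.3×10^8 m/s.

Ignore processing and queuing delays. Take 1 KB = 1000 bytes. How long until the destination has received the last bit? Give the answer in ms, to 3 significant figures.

0.950 ms

L = 59200 bits.
Transmission delays (L/R per hop): 0.134545, 0.269091, 0.538182 ms; sum = 0.941818 ms.
Propagation delays (d/s per hop): 0.000934783, 0.00217391, 0.00530435 ms; sum = 0.00841304 ms.
End-to-end = 0.950 ms.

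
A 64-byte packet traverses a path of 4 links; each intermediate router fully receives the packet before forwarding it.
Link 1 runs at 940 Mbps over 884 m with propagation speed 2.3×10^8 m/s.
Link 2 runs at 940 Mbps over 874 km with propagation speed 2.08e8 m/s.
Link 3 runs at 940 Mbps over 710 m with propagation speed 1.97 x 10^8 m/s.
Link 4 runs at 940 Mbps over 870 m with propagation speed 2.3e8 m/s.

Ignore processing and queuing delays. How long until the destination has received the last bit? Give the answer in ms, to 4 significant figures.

4.215 ms

L = 64 × 8 = 512 bits.
Transmission delay per hop = L/R = 512/940000000 = 0.000544681 ms; 4 hops → 0.00217872 ms.
Propagation delays (d/s per hop): 0.00384348, 4.20192, 0.00360406, 0.00378261 ms; sum = 4.21315 ms.
End-to-end = 4.215 ms.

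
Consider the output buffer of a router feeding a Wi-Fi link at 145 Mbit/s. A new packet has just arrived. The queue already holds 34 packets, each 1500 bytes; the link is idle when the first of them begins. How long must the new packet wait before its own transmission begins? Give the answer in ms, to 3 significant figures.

Each queued packet: L/R = 12000/145000000 = 0.0827586 ms.
34 queued → 2.81379 ms.
Queuing delay = 2.81 ms.

2.81 ms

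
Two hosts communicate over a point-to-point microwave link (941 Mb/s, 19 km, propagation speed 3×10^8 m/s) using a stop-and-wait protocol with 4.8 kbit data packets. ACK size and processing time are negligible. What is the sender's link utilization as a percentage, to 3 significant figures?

t_tx = L/R = 4800/941000000 = 5.10096e-06 s.
t_prop = 19000/300000000 = 6.33333e-05 s; RTT = 0.000126667 s.
Cycle = t_tx + RTT = 0.000131768 s.
Utilization = t_tx / cycle = 5.10096e-06/0.000131768 = 3.87 %.

3.87 %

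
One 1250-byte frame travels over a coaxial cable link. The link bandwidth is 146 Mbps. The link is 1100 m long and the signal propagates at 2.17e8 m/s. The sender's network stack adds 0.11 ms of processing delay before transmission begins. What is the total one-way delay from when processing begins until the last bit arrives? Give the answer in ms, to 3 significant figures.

0.184 ms

L = 1250 × 8 = 10000 bits.
Transmission delay = L/R = 10000 / 146000000 = 0.0684932 ms.
Propagation delay = d/s = 1100 m / 217000000 m/s = 0.00506912 ms.
Plus processing delay 0.11 ms = 0.11 ms.
Total = 0.184 ms.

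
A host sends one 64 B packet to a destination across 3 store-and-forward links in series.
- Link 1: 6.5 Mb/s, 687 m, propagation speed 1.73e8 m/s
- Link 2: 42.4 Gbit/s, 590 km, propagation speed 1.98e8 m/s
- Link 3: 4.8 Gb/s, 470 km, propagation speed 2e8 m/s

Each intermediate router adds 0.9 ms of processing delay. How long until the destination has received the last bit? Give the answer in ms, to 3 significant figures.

L = 64 × 8 = 512 bits.
Transmission delays (L/R per hop): 0.0787692, 1.20755e-05, 0.000106667 ms; sum = 0.078888 ms.
Propagation delays (d/s per hop): 0.0039711, 2.9798, 2.35 ms; sum = 5.33377 ms.
Processing at 2 router(s): 2 × 0.9 ms = 1.8 ms.
End-to-end = 7.21 ms.

7.21 ms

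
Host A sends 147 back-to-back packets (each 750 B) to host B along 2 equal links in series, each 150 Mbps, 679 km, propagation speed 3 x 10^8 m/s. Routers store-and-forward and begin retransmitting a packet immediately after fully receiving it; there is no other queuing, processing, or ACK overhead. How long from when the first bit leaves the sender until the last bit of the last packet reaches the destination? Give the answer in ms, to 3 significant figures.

Per-hop transmission t_tx = L/R = 6000/150000000 = 0.04 ms.
Per-hop propagation t_prop = 679000/300000000 = 2.26333 ms.
Pipeline fill: first packet needs 2·t_tx to clear all hops; remaining 146 packets each add one t_tx.
Total = (2+147-1)·t_tx + 2·t_prop = 148·0.04 + 2·2.26333 = 10.4 ms.

10.4 ms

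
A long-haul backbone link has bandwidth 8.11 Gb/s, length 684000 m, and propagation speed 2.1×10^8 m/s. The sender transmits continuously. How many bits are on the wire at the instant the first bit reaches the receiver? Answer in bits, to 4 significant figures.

Propagation delay = 684000 / 210000000 = 0.00325714 s.
BDP = R × t_prop = 8.11e+09 × 0.00325714 = 26415400 bits.

26420000 bits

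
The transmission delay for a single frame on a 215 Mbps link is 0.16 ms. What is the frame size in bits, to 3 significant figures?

34400 bits

L = R × t_tx = 215000000 b/s × 0.00016 s = 34400 bits.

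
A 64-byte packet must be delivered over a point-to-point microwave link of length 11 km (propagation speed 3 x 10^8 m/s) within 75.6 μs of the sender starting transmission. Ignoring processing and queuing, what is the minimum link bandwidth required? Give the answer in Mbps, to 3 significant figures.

13.2 Mbps

L = 512 bits.
Propagation delay = 11000 / 300000000 = 36.6667 μs.
Transmission budget = 75.6 − 36.6667 = 38.9333 μs.
R ≥ L / t_tx = 512 bits / 3.89333e-05 s = 13.2 Mbps.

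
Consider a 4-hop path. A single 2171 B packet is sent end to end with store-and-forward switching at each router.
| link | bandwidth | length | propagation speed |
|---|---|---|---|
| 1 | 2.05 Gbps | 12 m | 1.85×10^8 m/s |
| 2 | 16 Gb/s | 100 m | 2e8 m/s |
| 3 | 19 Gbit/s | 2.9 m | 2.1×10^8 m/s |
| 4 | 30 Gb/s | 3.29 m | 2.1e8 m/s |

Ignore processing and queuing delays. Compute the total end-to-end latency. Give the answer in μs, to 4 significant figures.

L = 2171 × 8 = 17368 bits.
Transmission delays (L/R per hop): 8.4722, 1.0855, 0.914105, 0.578933 μs; sum = 11.0507 μs.
Propagation delays (d/s per hop): 0.0648649, 0.5, 0.0138095, 0.0156667 μs; sum = 0.594341 μs.
End-to-end = 11.65 μs.

11.65 μs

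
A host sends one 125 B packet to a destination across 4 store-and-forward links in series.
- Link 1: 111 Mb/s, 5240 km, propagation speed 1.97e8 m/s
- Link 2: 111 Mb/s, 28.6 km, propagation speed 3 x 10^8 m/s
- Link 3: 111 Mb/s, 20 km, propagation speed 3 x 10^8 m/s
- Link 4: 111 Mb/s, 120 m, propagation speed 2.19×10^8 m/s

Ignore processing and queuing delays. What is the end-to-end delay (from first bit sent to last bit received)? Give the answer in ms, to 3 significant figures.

26.8 ms

L = 125 × 8 = 1000 bits.
Transmission delay per hop = L/R = 1000/111000000 = 0.00900901 ms; 4 hops → 0.036036 ms.
Propagation delays (d/s per hop): 26.599, 0.0953333, 0.0666667, 0.000547945 ms; sum = 26.7615 ms.
End-to-end = 26.8 ms.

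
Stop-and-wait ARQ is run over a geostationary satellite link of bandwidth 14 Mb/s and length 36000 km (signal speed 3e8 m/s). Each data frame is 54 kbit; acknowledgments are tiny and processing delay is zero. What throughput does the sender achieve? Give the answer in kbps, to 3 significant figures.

t_tx = L/R = 54000/14000000 = 0.00385714 s.
t_prop = 36000000/300000000 = 0.12 s; RTT = 0.24 s.
Cycle = t_tx + RTT = 0.243857 s.
Throughput = L / cycle = 54000 / 0.243857 = 221 kbps.

221 kbps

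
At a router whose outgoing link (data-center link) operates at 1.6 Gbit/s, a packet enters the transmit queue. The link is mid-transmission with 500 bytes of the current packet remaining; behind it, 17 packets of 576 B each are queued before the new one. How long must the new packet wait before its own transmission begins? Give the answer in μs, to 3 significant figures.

Each queued packet: L/R = 4608/1600000000 = 2.88 μs.
17 queued → 48.96 μs.
Plus remaining 4000 bits of current packet: 2.5 μs.
Queuing delay = 51.5 μs.

51.5 μs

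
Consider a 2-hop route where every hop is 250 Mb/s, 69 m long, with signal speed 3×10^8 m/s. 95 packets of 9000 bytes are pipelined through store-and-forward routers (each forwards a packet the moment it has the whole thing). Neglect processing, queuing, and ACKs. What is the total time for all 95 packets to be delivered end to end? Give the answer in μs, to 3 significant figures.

Per-hop transmission t_tx = L/R = 72000/250000000 = 288 μs.
Per-hop propagation t_prop = 69/300000000 = 0.23 μs.
Pipeline fill: first packet needs 2·t_tx to clear all hops; remaining 94 packets each add one t_tx.
Total = (2+95-1)·t_tx + 2·t_prop = 96·288 + 2·0.23 = 27600 μs.

27600 μs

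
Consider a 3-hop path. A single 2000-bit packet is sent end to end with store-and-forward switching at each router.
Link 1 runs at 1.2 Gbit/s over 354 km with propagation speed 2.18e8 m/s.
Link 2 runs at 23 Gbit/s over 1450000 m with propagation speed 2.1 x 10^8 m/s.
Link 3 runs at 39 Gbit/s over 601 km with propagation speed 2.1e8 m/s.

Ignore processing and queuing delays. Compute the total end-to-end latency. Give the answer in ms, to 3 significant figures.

Transmission delays (L/R per hop): 0.00166667, 8.69565e-05, 5.12821e-05 ms; sum = 0.00180491 ms.
Propagation delays (d/s per hop): 1.62385, 6.90476, 2.8619 ms; sum = 11.3905 ms.
End-to-end = 11.4 ms.

11.4 ms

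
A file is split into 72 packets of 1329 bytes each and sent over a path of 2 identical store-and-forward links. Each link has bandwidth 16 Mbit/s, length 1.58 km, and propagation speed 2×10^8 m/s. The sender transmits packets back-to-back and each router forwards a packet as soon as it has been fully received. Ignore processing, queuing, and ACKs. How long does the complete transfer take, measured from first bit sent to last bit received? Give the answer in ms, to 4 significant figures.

Per-hop transmission t_tx = L/R = 10632/16000000 = 0.6645 ms.
Per-hop propagation t_prop = 1580/200000000 = 0.0079 ms.
Pipeline fill: first packet needs 2·t_tx to clear all hops; remaining 71 packets each add one t_tx.
Total = (2+72-1)·t_tx + 2·t_prop = 73·0.6645 + 2·0.0079 = 48.52 ms.

48.52 ms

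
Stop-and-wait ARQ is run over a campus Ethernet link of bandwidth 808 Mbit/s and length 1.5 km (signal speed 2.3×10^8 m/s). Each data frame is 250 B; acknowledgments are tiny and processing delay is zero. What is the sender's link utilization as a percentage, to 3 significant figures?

16.0 %

t_tx = L/R = 2000/808000000 = 2.47525e-06 s.
t_prop = 1500/2.3e+08 = 6.52174e-06 s; RTT = 1.30435e-05 s.
Cycle = t_tx + RTT = 1.55187e-05 s.
Utilization = t_tx / cycle = 2.47525e-06/1.55187e-05 = 16.0 %.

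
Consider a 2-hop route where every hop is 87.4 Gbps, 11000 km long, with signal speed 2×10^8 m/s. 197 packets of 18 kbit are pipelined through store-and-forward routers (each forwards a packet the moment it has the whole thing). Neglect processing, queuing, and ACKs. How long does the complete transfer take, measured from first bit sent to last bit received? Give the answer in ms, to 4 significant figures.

110.0 ms

Per-hop transmission t_tx = L/R = 18000/87400000000 = 0.00020595 ms.
Per-hop propagation t_prop = 11000000/200000000 = 55 ms.
Pipeline fill: first packet needs 2·t_tx to clear all hops; remaining 196 packets each add one t_tx.
Total = (2+197-1)·t_tx + 2·t_prop = 198·0.00020595 + 2·55 = 110.0 ms.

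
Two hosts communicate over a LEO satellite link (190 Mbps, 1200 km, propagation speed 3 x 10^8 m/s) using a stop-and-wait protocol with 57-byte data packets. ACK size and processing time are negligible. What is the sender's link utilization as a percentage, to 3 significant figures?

0.0300 %

t_tx = L/R = 456/190000000 = 2.4e-06 s.
t_prop = 1200000/300000000 = 0.004 s; RTT = 0.008 s.
Cycle = t_tx + RTT = 0.0080024 s.
Utilization = t_tx / cycle = 2.4e-06/0.0080024 = 0.0300 %.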